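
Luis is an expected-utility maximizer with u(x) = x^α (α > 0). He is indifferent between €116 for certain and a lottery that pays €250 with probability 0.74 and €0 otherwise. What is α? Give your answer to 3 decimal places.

EU(lottery) = 0.74·250^α + 0.26·0 = 0.74·250^α.
Setting u(116) equal to that: 116^α = 0.74·250^α ⇒ (116/250)^α = 0.74.
α = ln(0.74) / ln(116/250) = -0.301105/-0.767871 ≈ 0.392.

α ≈ 0.392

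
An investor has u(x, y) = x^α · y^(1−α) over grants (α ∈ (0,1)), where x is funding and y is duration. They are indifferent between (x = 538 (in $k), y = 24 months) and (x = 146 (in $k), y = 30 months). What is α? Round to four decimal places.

α ≈ 0.1461

Set the two utilities equal: 538^α·24^(1−α) = 146^α·30^(1−α).
(538/146)^α = (30/24)^(1−α); take logs: α·ln(538/146) = (1−α)·ln(30/24), i.e. α·1.3042519 = (1−α)·0.2231436.
Thus α·(1.5273955) = 0.2231436, so α = 0.2231436/1.5273955 ≈ 0.1461.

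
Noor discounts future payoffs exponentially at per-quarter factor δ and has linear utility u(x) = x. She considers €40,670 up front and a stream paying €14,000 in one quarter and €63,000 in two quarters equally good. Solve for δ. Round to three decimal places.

Present value of the stream is 14000·δ + 63000·δ². Indifference gives 14000δ + 63000δ² = 40670.
Rearranged: 63000δ² + 14000δ − 40670 = 0.
δ = (−14000 + √(14000² + 4·63000·40670)) / (2·63000) = (−14000 + √10444840000.00) / 126000 ≈ 0.700.

δ ≈ 0.700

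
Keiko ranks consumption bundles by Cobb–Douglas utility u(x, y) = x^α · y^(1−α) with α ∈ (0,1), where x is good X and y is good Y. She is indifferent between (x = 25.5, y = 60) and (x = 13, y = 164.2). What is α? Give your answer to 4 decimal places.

The Cobb–Douglas utilities coincide, so 25.5^α·60^(1−α) = 13^α·164.2^(1−α).
(25.5/13)^α = (164.2/60)^(1−α); take logs: α·ln(25.5/13) = (1−α)·ln(164.2/60), i.e. α·0.6737291 = (1−α)·1.0067406.
Thus α·(1.6804697) = 1.0067406, so α = 1.0067406/1.6804697 ≈ 0.5991.

α ≈ 0.5991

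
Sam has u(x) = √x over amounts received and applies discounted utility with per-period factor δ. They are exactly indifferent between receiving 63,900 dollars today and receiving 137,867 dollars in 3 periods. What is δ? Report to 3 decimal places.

δ ≈ 0.880

Equating discounted utilities: u(63900) = δ^3·u(137867) ⇒ δ^3 = u(63900)/u(137867).
Since u(x) = √x, δ^3 = √(63900/137867) = 0.68080.
Hence δ = (0.68080)^(1/3) = 0.87971.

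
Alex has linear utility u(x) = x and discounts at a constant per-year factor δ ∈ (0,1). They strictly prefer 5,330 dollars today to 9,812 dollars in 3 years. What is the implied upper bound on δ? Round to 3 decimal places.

δ < 0.816

The preference means 5330 > δ^3·9812.
Hence δ^3 < 5330/9812 = 0.54321, and x ↦ x^(1/3) is increasing on (0,∞).
δ < (5330/9812)^(1/3) ≈ 0.816.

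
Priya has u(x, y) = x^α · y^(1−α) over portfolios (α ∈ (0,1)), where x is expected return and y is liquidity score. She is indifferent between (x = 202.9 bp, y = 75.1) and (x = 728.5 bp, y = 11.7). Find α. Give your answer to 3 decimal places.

α ≈ 0.593

Indifference: 202.9^α · 75.1^(1−α) = 728.5^α · 11.7^(1−α).
(202.9/728.5)^α = (11.7/75.1)^(1−α); take logs: α·ln(202.9/728.5) = (1−α)·ln(11.7/75.1), i.e. α·-1.278274 = (1−α)·-1.859232.
So α/(1−α) = (-1.859232)/(-1.278274) = 1.454486, and α = 1.454486/2.454486 ≈ 0.593.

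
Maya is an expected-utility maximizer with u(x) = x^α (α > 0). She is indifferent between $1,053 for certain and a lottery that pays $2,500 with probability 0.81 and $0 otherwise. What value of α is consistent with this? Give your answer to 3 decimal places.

Since u(0) = 0, the lottery's EU is 0.81·2500^α.
Equating: 1053^α = 0.81·2500^α, i.e. 0.4212^α = 0.81.
Taking logs: α·ln(1053/2500) = ln(0.81), so α = -0.210721 / -0.864647 ≈ 0.244.

α ≈ 0.244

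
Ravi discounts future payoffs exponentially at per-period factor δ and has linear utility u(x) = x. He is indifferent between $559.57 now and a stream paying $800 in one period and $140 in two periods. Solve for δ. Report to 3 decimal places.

δ ≈ 0.630

Present value of the stream is 800·δ + 140·δ². Indifference gives 800δ + 140δ² = 559.57.
So 140δ² + 800δ − 559.57 = 0.
δ = (−800 + √(800² + 4·140·559.57)) / (2·140) = (−800 + √953359.20) / 280 ≈ 0.630.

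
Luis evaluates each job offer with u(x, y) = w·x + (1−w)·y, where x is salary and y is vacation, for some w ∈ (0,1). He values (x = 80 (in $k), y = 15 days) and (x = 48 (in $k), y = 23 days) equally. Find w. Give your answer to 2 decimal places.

u(80,15) = u(48,23) means w·80 + (1−w)·15 = w·48 + (1−w)·23.
w·(80−48) = (1−w)·(23−15), i.e. w·32 = (1−w)·8.
The marginal rate of substitution is 8/32, so w = 8/(32+8) = 0.20.

w = 0.20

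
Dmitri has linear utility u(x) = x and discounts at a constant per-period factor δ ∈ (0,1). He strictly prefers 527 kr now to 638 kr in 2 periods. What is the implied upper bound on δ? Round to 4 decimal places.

δ < 0.9089

The preference means 527 > δ^2·638.
Hence δ^2 < 527/638 = 0.82602, and x ↦ x^(1/2) is increasing on (0,∞).
δ < 0.82602^(1/2) = 0.9089.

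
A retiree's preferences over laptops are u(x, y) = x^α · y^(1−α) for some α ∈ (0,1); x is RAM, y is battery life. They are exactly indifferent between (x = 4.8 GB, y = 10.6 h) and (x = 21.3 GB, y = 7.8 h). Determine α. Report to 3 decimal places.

The Cobb–Douglas utilities coincide, so 4.8^α·10.6^(1−α) = 21.3^α·7.8^(1−α).
Rearrange to (4.8/21.3)^α = (7.8/10.6)^(1−α) and take logs: α·-1.490091 = (1−α)·-0.306730.
With A = -1.490091 and B = -0.306730: α·A = (1−α)·B, so α = B/(A+B) = -0.306730/-1.796821 ≈ 0.171.

α ≈ 0.171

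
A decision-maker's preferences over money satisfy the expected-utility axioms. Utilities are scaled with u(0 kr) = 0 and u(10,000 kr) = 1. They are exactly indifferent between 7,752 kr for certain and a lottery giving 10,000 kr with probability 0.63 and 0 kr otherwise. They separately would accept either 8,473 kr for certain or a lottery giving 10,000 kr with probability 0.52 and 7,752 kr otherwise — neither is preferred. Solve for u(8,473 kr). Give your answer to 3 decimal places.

0.822

First, u(7,752 kr) = 0.63·u(10,000 kr) + 0.37·u(0 kr) = 0.63.
Then u(8,473 kr) = 0.52·u(10,000 kr) + 0.48·u(7,752 kr) = 0.52·1.00 + 0.48·0.63 = 0.8224.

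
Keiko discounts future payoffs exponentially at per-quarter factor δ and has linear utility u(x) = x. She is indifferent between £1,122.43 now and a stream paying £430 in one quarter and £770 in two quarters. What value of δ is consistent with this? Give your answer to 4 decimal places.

Equating present values: 1122.43 = 430δ + 770δ².
So 770δ² + 430δ − 1122.43 = 0.
The positive root is δ = [−430 + √(430² + 4·770·1122.43)] / (2·770) = (−430 + 1908.398)/1540 ≈ 0.9600.

δ ≈ 0.9600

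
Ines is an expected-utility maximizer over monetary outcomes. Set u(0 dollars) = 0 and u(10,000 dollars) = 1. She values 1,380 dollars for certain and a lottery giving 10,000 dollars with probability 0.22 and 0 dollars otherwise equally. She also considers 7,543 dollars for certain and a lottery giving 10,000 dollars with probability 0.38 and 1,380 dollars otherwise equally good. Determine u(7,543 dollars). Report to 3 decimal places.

0.516

From the first indifference, u(1,380 dollars) = 0.22·u(10,000 dollars) + 0.78·u(0 dollars) = 0.22·1 + 0.78·0 = 0.22.
The second indifference gives u(7,543 dollars) = 0.38·u(10,000 dollars) + 0.62·u(1,380 dollars) = 0.38·1.00 + 0.62·0.22 = 0.5164.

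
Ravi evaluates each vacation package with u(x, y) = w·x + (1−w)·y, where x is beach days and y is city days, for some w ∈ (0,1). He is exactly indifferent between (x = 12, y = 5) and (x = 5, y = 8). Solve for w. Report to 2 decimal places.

w = 0.30

Equating utilities: w·12 + (1−w)·5 = w·5 + (1−w)·8.
w·(12−5) = (1−w)·(8−5), i.e. w·7 = (1−w)·3.
Hence w = 3/(7+3) = 3/10 = 0.30.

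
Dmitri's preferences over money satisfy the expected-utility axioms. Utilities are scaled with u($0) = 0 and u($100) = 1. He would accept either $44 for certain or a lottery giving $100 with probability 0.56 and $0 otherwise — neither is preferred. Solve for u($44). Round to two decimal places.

u($44) equals the lottery's expected utility: 0.56·1 + 0.44·0 = 0.56.

0.56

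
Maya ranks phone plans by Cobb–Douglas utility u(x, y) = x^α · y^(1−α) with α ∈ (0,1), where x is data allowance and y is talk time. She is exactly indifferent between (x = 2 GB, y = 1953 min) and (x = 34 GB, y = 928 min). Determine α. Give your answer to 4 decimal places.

The Cobb–Douglas utilities coincide, so 2^α·1953^(1−α) = 34^α·928^(1−α).
Taking logs: α·ln 2 + (1−α)·ln 1953 = α·ln 34 + (1−α)·ln 928, i.e. α·-2.8332133 = (1−α)·-0.7440902.
Thus α·(-3.5773035) = -0.7440902, so α = -0.7440902/-3.5773035 ≈ 0.2080.

α ≈ 0.2080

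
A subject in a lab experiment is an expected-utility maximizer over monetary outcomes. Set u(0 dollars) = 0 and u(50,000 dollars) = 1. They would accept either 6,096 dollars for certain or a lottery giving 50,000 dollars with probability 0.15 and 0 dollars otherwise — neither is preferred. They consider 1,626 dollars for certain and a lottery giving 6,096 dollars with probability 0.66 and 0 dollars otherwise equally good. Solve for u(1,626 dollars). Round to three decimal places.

From the first indifference, u(6,096 dollars) = 0.15·u(50,000 dollars) + 0.85·u(0 dollars) = 0.15·1 + 0.85·0 = 0.15.
Then u(1,626 dollars) = 0.66·u(6,096 dollars) + 0.34·u(0 dollars) = 0.66·0.15 + 0.34·0.00 = 0.0990.

0.099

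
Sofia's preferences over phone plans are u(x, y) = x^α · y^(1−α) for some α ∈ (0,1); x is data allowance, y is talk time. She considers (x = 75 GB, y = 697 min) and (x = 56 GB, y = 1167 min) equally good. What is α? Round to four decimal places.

The Cobb–Douglas utilities coincide, so 75^α·697^(1−α) = 56^α·1167^(1−α).
Taking logs: α·ln 75 + (1−α)·ln 697 = α·ln 56 + (1−α)·ln 1167, i.e. α·0.2921364 = (1−α)·0.5154062.
So α/(1−α) = (0.5154062)/(0.2921364) = 1.7642656, and α = 1.7642656/2.7642656 ≈ 0.6382.

α ≈ 0.6382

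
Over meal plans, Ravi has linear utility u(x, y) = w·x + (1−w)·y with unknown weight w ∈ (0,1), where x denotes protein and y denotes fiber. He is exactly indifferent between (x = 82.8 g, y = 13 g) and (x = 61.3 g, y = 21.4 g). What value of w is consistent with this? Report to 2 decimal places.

w = 0.28

Equating utilities: w·82.8 + (1−w)·13 = w·61.3 + (1−w)·21.4.
Rearranging, 21.5·w − 8.4·(1−w) = 0.
Hence w = 8.4/(21.5+8.4) = 8.4/29.9 = 0.28.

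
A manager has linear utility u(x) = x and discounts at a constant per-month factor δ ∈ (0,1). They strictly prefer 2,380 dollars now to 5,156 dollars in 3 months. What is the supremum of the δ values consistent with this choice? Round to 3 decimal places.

δ < 0.773

Under u(x) = x this choice says 2380 > δ^3·5156.
Dividing by 5156: δ^3 < 0.46160. Both sides are positive, so the cube root keeps the direction.
δ < 0.46160^(1/3) = 0.773.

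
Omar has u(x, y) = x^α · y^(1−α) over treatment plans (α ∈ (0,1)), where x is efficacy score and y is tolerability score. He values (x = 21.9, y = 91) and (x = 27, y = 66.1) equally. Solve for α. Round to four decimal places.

α ≈ 0.6043

Set the two utilities equal: 21.9^α·91^(1−α) = 27^α·66.1^(1−α).
(21.9/27)^α = (66.1/91)^(1−α); take logs: α·ln(21.9/27) = (1−α)·ln(66.1/91), i.e. α·-0.2093502 = (1−α)·-0.3196908.
With A = -0.2093502 and B = -0.3196908: α·A = (1−α)·B, so α = B/(A+B) = -0.3196908/-0.5290410 ≈ 0.6043.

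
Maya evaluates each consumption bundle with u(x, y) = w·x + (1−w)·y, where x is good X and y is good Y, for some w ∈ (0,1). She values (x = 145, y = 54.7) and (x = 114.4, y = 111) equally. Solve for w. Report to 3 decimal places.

u(145,54.7) = u(114.4,111) means w·145 + (1−w)·54.7 = w·114.4 + (1−w)·111.
Rearranging, 30.6·w − 56.3·(1−w) = 0.
The marginal rate of substitution is 56.3/30.6, so w = 56.3/(30.6+56.3) = 0.648.

w = 0.648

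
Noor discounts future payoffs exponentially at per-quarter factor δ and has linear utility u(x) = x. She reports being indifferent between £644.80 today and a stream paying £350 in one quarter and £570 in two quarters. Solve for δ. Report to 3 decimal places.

Equating present values: 644.80 = 350δ + 570δ².
That is, 570δ² + 350δ − 644.80 = 0, a quadratic in δ.
The positive root is δ = [−350 + √(350² + 4·570·644.80)] / (2·570) = (−350 + 1262.000)/1140 ≈ 0.800.

δ ≈ 0.800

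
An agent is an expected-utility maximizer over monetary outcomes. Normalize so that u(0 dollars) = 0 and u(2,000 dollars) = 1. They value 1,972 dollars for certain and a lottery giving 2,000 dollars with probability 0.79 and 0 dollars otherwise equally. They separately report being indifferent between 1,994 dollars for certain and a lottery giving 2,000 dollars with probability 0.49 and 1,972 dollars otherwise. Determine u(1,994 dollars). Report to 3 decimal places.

0.893

From the first indifference, u(1,972 dollars) = 0.79·u(2,000 dollars) + 0.21·u(0 dollars) = 0.79·1 + 0.21·0 = 0.79.
Chaining: u(1,994 dollars) = 0.49·1.00 + 0.51·0.79 = 0.8929.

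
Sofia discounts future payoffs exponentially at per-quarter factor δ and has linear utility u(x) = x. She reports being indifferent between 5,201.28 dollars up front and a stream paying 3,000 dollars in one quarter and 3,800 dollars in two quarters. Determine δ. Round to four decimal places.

Equating present values: 5201.28 = 3000δ + 3800δ².
Rearranged: 3800δ² + 3000δ − 5201.28 = 0.
δ = (−3000 + √(3000² + 4·3800·5201.28)) / (2·3800) = (−3000 + √88059456.00) / 7600 ≈ 0.8400.

δ ≈ 0.8400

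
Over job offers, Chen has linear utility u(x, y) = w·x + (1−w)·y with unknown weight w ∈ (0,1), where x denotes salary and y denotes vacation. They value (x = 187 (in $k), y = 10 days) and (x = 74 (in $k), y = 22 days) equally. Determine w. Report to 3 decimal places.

Indifference: w·187 + (1−w)·10 = w·74 + (1−w)·22.
Collecting terms: w·113 = (1−w)·12.
So w/(1−w) = 12/113 = 0.1062, giving w = 12/(113+12) = 0.096.

w = 0.096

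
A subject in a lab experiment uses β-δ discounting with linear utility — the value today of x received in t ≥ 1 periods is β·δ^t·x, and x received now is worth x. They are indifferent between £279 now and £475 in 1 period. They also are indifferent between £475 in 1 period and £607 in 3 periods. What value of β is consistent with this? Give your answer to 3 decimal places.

Both payoffs in the second observation are in the future, so β drops out: δ^1·475 = δ^3·607 ⇒ δ^2 = 475/607 = 0.78254, so δ = 0.88461.
Substituting δ into 279 = β·δ·475: β = 279/(420.190) ≈ 0.664.

β ≈ 0.664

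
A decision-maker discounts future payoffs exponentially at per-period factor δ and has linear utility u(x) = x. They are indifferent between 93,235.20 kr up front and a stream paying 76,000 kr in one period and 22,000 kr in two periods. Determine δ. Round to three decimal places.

The stream is worth 76000δ + 22000δ² today, so 76000δ + 22000δ² = 93235.20.
Rearranged: 22000δ² + 76000δ − 93235.20 = 0.
The positive root is δ = [−76000 + √(76000² + 4·22000·93235.20)] / (2·22000) = (−76000 + 118240.000)/44000 ≈ 0.960.

δ ≈ 0.960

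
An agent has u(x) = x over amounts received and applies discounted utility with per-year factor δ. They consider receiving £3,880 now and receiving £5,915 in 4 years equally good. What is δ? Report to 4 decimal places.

The payoff in 4 years is discounted by δ^4, so u(3880) = δ^4·u(5915) and δ^4 = u(3880)/u(5915).
With u(x) = x: δ^4 = 3880/5915 = 0.65596.
Taking the 4th root: δ = 0.65596^(1/4) ≈ 0.9000.

δ ≈ 0.9000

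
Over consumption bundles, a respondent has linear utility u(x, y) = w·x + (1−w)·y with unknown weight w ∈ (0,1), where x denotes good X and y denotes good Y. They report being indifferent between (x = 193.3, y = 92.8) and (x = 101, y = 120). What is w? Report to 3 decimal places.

w = 0.228

Indifference: w·193.3 + (1−w)·92.8 = w·101 + (1−w)·120.
Collecting terms: w·92.3 = (1−w)·27.2.
The marginal rate of substitution is 27.2/92.3, so w = 27.2/(92.3+27.2) = 0.228.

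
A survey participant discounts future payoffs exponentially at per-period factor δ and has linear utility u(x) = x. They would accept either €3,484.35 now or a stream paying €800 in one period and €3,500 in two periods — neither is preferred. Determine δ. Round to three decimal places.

Equating present values: 3484.35 = 800δ + 3500δ².
So 3500δ² + 800δ − 3484.35 = 0.
The positive root is δ = [−800 + √(800² + 4·3500·3484.35)] / (2·3500) = (−800 + 7030.000)/7000 ≈ 0.890.

δ ≈ 0.890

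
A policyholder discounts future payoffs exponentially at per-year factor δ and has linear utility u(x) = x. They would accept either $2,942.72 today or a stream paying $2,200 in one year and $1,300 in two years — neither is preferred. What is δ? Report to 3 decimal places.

Present value of the stream is 2200·δ + 1300·δ². Indifference gives 2200δ + 1300δ² = 2942.72.
That is, 1300δ² + 2200δ − 2942.72 = 0, a quadratic in δ.
The positive root is δ = [−2200 + √(2200² + 4·1300·2942.72)] / (2·1300) = (−2200 + 4488.000)/2600 ≈ 0.880.

δ ≈ 0.880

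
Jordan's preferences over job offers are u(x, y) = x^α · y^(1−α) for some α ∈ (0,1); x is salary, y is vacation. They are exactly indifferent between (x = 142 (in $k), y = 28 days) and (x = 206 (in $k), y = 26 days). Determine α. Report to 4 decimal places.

Indifference: 142^α · 28^(1−α) = 206^α · 26^(1−α).
Taking logs: α·ln 142 + (1−α)·ln 28 = α·ln 206 + (1−α)·ln 26, i.e. α·-0.3720491 = (1−α)·-0.0741080.
Thus α·(-0.4461571) = -0.0741080, so α = -0.0741080/-0.4461571 ≈ 0.1661.

α ≈ 0.1661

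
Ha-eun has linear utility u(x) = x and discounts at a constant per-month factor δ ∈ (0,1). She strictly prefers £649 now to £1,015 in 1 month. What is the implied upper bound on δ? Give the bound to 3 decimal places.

The preference means 649 > δ·1015.
Dividing through by 1015 gives δ < 0.63941.

δ < 0.639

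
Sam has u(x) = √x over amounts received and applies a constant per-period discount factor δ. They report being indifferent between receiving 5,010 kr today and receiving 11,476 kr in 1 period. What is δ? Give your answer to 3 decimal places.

δ ≈ 0.661

Equating discounted utilities: u(5010) = δ·u(11476) ⇒ δ = u(5010)/u(11476).
Since u(x) = √x, δ = √(5010/11476) = 0.66073.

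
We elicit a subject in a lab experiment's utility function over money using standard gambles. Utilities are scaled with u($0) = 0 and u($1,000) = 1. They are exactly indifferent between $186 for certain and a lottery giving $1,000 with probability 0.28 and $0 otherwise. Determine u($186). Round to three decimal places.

0.280

By the standard-gamble method, u($186) is just the indifference probability on the best outcome: 0.28.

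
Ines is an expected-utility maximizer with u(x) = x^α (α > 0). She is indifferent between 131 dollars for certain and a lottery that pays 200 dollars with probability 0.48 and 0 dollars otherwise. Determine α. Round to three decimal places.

α ≈ 1.735

EU(lottery) = 0.48·200^α + 0.52·0 = 0.48·200^α.
Equating: 131^α = 0.48·200^α, i.e. 0.6550^α = 0.48.
α = ln(0.48) / ln(131/200) = -0.733969/-0.423120 ≈ 1.735.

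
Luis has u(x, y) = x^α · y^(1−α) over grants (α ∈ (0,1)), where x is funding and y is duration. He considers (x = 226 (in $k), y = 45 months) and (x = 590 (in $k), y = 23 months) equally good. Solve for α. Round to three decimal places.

α ≈ 0.412

The Cobb–Douglas utilities coincide, so 226^α·45^(1−α) = 590^α·23^(1−α).
Rearrange to (226/590)^α = (23/45)^(1−α) and take logs: α·-0.959588 = (1−α)·-0.671168.
Thus α·(-1.630756) = -0.671168, so α = -0.671168/-1.630756 ≈ 0.412.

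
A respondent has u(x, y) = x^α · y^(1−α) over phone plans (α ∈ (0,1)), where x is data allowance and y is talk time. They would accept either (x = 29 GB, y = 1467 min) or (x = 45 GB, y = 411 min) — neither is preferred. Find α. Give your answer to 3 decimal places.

α ≈ 0.743

Indifference: 29^α · 1467^(1−α) = 45^α · 411^(1−α).
Rearrange to (29/45)^α = (411/1467)^(1−α) and take logs: α·-0.439367 = (1−α)·-1.272382.
So α/(1−α) = (-1.272382)/(-0.439367) = 2.895943, and α = 2.895943/3.895943 ≈ 0.743.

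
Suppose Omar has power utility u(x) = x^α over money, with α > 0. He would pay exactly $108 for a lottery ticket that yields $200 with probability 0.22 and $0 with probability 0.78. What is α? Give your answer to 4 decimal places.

EU(lottery) = 0.22·200^α + 0.78·0 = 0.22·200^α.
Equating: 108^α = 0.22·200^α, i.e. 0.5400^α = 0.22.
Take logs: α = ln 0.22 / ln(108/200) ≈ 2.457257.

α ≈ 2.4573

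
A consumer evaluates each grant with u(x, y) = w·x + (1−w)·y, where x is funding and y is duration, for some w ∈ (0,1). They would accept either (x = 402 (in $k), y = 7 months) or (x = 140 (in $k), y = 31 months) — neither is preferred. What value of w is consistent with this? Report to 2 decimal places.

w = 0.08

u(402,7) = u(140,31) means w·402 + (1−w)·7 = w·140 + (1−w)·31.
Rearranging, 262·w − 24·(1−w) = 0.
Hence w = 24/(262+24) = 24/286 = 0.08.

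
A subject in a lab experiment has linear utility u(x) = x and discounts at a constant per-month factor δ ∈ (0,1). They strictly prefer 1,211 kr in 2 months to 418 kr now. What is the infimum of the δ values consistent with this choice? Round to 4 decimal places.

δ > 0.5875

Under u(x) = x this choice says 418 < δ^2·1211.
Hence δ^2 > 418/1211 = 0.34517, and x ↦ x^(1/2) is increasing on (0,∞).
δ > 0.34517^(1/2) = 0.5875.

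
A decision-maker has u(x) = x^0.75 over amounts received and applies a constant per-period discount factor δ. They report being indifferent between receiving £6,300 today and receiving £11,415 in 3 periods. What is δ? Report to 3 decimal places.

δ ≈ 0.862

Equating discounted utilities: u(6300) = δ^3·u(11415) ⇒ δ^3 = u(6300)/u(11415).
Since u(x) = x^0.75, δ^3 = (6300/11415)^0.75 = 0.55191^0.75 = 0.64032.
Hence δ = (0.64032)^(1/3) = 0.86192.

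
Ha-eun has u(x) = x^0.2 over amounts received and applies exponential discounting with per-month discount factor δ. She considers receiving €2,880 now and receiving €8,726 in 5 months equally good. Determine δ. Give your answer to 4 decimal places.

δ ≈ 0.9566

The payoff in 5 months is discounted by δ^5, so u(2880) = δ^5·u(8726) and δ^5 = u(2880)/u(8726).
With u(x) = x^0.2: δ^5 = 2880^0.2/8726^0.2 = (2880/8726)^0.2 = 0.80115.
So δ = 0.80115^(1/5) ≈ 0.9566.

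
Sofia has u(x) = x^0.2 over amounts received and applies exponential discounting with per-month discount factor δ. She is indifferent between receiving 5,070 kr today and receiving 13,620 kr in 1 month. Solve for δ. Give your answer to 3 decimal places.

δ ≈ 0.821

Equating discounted utilities: u(5070) = δ·u(13620) ⇒ δ = u(5070)/u(13620).
With u(x) = x^0.2: δ = 5070^0.2/13620^0.2 = (5070/13620)^0.2 = 0.82067.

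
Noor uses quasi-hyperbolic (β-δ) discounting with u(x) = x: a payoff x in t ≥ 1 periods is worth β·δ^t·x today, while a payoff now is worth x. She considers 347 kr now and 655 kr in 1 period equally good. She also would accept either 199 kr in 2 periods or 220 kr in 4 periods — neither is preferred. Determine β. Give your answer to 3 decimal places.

From the later pair, β·δ^2·199 = β·δ^4·220; dividing through, δ^2 = 199/220 = 0.90455, so δ = 0.95108.
The first indifference: 347 = β·δ·655, so β = 347/(δ·655) = 347/(0.95108·655) ≈ 0.557.

β ≈ 0.557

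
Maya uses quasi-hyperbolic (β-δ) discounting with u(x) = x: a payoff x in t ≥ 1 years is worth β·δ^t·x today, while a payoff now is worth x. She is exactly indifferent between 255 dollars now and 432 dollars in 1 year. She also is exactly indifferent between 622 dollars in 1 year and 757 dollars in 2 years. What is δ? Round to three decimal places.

δ ≈ 0.822

The second indifference involves only future payoffs, so β cancels: β·δ^1·622 = β·δ^2·757, giving δ = 622/757 = 0.82166.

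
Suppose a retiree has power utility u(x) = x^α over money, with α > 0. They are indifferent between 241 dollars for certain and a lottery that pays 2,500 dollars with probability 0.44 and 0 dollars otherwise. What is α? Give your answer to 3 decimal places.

EU(lottery) = 0.44·2500^α + 0.56·0 = 0.44·2500^α.
Equating: 241^α = 0.44·2500^α, i.e. 0.0964^α = 0.44.
α = ln(0.44) / ln(241/2500) = -0.820981/-2.339249 ≈ 0.351.

α ≈ 0.351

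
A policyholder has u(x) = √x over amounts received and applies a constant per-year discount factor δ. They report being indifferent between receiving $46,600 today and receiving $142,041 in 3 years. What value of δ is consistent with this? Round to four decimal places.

Indifference means u(46600) = δ^3 · u(142041), so δ^3 = u(46600)/u(142041).
Since u(x) = √x, δ^3 = √(46600/142041) = 0.57278.
Taking the cube root: δ = 0.57278^(1/3) ≈ 0.8305.

δ ≈ 0.8305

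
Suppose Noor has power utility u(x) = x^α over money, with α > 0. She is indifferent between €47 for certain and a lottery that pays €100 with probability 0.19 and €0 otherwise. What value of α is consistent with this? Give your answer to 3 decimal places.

Since u(0) = 0, the lottery's EU is 0.19·100^α.
Equating: 47^α = 0.19·100^α, i.e. 0.4700^α = 0.19.
Taking logs: α·ln(47/100) = ln(0.19), so α = -1.660731 / -0.755023 ≈ 2.200.

α ≈ 2.200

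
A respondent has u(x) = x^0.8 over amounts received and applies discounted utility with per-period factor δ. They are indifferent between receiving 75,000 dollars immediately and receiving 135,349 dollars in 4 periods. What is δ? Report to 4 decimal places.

The payoff in 4 periods is discounted by δ^4, so u(75000) = δ^4·u(135349) and δ^4 = u(75000)/u(135349).
With u(x) = x^0.8: δ^4 = 75000^0.8/135349^0.8 = (75000/135349)^0.8 = 0.62357.
So δ = 0.62357^(1/4) ≈ 0.8886.

δ ≈ 0.8886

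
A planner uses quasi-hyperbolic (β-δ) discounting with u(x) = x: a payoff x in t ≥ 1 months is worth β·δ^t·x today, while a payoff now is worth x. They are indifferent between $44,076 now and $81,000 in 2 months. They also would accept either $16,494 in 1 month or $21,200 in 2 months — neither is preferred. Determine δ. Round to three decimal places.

Both payoffs in the second observation are in the future, so β drops out: δ^1·16494 = δ^2·21200 ⇒ δ = 16494/21200 = 0.77802.

δ ≈ 0.778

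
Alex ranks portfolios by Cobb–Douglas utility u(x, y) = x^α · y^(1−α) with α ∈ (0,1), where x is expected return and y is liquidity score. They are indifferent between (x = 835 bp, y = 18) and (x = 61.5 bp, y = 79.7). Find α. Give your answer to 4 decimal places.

Set the two utilities equal: 835^α·18^(1−α) = 61.5^α·79.7^(1−α).
Rearrange to (835/61.5)^α = (79.7/18)^(1−α) and take logs: α·2.6083946 = (1−α)·1.4878978.
Thus α·(4.0962924) = 1.4878978, so α = 1.4878978/4.0962924 ≈ 0.3632.

α ≈ 0.3632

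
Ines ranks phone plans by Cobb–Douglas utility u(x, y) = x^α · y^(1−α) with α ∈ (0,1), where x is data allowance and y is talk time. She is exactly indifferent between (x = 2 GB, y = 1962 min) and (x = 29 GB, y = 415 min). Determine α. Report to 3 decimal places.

Indifference: 2^α · 1962^(1−α) = 29^α · 415^(1−α).
(2/29)^α = (415/1962)^(1−α); take logs: α·ln(2/29) = (1−α)·ln(415/1962), i.e. α·-2.674149 = (1−α)·-1.553441.
So α/(1−α) = (-1.553441)/(-2.674149) = 0.580910, and α = 0.580910/1.580910 ≈ 0.367.

α ≈ 0.367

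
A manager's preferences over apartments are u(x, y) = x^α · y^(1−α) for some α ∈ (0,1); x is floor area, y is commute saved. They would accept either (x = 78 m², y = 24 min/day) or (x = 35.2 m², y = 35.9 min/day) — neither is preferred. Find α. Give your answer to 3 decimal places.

Set the two utilities equal: 78^α·24^(1−α) = 35.2^α·35.9^(1−α).
Rearrange to (78/35.2)^α = (35.9/24)^(1−α) and take logs: α·0.795663 = (1−α)·0.402683.
So α/(1−α) = (0.402683)/(0.795663) = 0.506097, and α = 0.506097/1.506097 ≈ 0.336.

α ≈ 0.336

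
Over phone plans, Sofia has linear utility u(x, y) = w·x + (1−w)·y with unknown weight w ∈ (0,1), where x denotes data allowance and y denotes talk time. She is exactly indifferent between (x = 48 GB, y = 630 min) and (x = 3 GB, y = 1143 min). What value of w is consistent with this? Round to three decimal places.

w = 0.919

Equating utilities: w·48 + (1−w)·630 = w·3 + (1−w)·1143.
w·(48−3) = (1−w)·(1143−630), i.e. w·45 = (1−w)·513.
So w/(1−w) = 513/45 = 11.4000, giving w = 513/(45+513) = 0.919.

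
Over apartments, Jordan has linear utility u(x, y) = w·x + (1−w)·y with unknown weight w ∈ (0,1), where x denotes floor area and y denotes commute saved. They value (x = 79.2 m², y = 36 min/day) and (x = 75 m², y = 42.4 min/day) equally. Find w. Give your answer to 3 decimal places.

u(79.2,36) = u(75,42.4) means w·79.2 + (1−w)·36 = w·75 + (1−w)·42.4.
Rearranging, 4.2·w − 6.4·(1−w) = 0.
Hence w = 6.4/(4.2+6.4) = 6.4/10.6 = 0.604.

w = 0.604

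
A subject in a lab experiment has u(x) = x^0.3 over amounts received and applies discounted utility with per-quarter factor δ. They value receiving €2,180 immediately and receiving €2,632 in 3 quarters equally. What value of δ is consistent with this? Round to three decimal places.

δ ≈ 0.981

Equating discounted utilities: u(2180) = δ^3·u(2632) ⇒ δ^3 = u(2180)/u(2632).
With u(x) = x^0.3: δ^3 = 2180^0.3/2632^0.3 = (2180/2632)^0.3 = 0.94504.
So δ = 0.94504^(1/3) ≈ 0.981.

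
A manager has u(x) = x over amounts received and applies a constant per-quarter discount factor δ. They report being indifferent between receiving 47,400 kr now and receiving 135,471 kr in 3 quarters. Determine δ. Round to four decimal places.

Equating discounted utilities: u(47400) = δ^3·u(135471) ⇒ δ^3 = u(47400)/u(135471).
With u(x) = x: δ^3 = 47400/135471 = 0.34989.
Hence δ = (0.34989)^(1/3) = 0.704656.

δ ≈ 0.7047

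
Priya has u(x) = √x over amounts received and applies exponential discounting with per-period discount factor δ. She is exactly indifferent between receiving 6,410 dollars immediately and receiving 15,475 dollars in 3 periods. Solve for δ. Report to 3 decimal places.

Indifference means u(6410) = δ^3 · u(15475), so δ^3 = u(6410)/u(15475).
With u(x) = √x: δ^3 = √6410/√15475 = √(6410/15475) = 0.64360.
Hence δ = (0.64360)^(1/3) = 0.86339.

δ ≈ 0.863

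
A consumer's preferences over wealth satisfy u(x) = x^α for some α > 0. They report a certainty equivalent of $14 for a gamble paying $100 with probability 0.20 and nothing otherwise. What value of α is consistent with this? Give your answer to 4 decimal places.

α ≈ 0.8186

Since u(0) = 0, the lottery's EU is 0.20·100^α.
Equating: 14^α = 0.20·100^α, i.e. 0.1400^α = 0.20.
Take logs: α = ln 0.20 / ln(14/100) ≈ 0.818589.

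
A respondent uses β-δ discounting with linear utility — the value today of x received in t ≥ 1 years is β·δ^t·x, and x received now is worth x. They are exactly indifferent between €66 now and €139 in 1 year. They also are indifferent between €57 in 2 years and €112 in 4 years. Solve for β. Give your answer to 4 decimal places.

Both payoffs in the second observation are in the future, so β drops out: δ^2·57 = δ^4·112 ⇒ δ^2 = 57/112 = 0.50893, so δ = 0.71339.
Substituting δ into 66 = β·δ·139: β = 66/(99.162) ≈ 0.6656.

β ≈ 0.6656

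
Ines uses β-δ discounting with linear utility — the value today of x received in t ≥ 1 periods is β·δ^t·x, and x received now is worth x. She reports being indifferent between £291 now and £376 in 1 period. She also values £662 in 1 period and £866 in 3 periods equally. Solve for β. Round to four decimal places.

β ≈ 0.8852

Both payoffs in the second observation are in the future, so β drops out: δ^1·662 = δ^3·866 ⇒ δ^2 = 662/866 = 0.76443, so δ = 0.87432.
The first indifference: 291 = β·δ·376, so β = 291/(δ·376) = 291/(0.87432·376) ≈ 0.8852.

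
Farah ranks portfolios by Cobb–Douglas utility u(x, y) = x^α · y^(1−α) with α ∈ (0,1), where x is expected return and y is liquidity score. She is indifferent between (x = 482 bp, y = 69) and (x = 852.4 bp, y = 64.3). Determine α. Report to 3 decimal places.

α ≈ 0.110

Indifference: 482^α · 69^(1−α) = 852.4^α · 64.3^(1−α).
Taking logs: α·ln 482 + (1−α)·ln 69 = α·ln 852.4 + (1−α)·ln 64.3, i.e. α·-0.570112 = (1−α)·-0.070547.
With A = -0.570112 and B = -0.070547: α·A = (1−α)·B, so α = B/(A+B) = -0.070547/-0.640659 ≈ 0.110.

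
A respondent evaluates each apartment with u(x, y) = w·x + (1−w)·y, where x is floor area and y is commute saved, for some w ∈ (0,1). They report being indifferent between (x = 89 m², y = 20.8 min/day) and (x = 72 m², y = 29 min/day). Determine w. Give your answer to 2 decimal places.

w = 0.33

Equating utilities: w·89 + (1−w)·20.8 = w·72 + (1−w)·29.
Rearranging, 17·w − 8.2·(1−w) = 0.
So w/(1−w) = 8.2/17 = 0.4824, giving w = 8.2/(17+8.2) = 0.33.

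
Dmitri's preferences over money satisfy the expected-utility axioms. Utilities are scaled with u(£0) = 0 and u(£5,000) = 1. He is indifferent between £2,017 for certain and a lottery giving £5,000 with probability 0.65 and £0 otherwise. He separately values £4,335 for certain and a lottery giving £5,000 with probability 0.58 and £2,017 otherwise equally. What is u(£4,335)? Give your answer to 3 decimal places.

0.853

First, u(£2,017) = 0.65·u(£5,000) + 0.35·u(£0) = 0.65.
Chaining: u(£4,335) = 0.58·1.00 + 0.42·0.65 = 0.8530.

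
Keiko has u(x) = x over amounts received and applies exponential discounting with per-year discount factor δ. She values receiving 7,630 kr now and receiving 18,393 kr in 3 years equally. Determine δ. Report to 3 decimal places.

The payoff in 3 years is discounted by δ^3, so u(7630) = δ^3·u(18393) and δ^3 = u(7630)/u(18393).
With u(x) = x: δ^3 = 7630/18393 = 0.41483.
So δ = 0.41483^(1/3) ≈ 0.746.

δ ≈ 0.746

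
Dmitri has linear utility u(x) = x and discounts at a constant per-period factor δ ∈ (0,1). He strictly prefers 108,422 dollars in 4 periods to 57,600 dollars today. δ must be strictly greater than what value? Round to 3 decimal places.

Under u(x) = x this choice says 57600 < δ^4·108422.
Hence δ^4 > 57600/108422 = 0.53126, and x ↦ x^(1/4) is increasing on (0,∞).
δ > 0.53126^(1/4) = 0.854.

δ > 0.854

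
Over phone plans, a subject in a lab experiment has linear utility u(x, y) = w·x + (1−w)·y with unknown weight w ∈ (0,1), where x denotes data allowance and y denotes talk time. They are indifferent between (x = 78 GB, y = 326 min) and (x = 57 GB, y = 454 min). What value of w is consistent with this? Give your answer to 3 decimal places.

w = 0.859

Equating utilities: w·78 + (1−w)·326 = w·57 + (1−w)·454.
Rearranging, 21·w − 128·(1−w) = 0.
Hence w = 128/(21+128) = 128/149 = 0.859.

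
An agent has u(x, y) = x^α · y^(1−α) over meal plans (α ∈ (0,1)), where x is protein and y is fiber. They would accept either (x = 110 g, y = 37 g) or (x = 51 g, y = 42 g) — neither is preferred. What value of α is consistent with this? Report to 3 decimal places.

α ≈ 0.142

Indifference: 110^α · 37^(1−α) = 51^α · 42^(1−α).
(110/51)^α = (42/37)^(1−α); take logs: α·ln(110/51) = (1−α)·ln(42/37), i.e. α·0.768655 = (1−α)·0.126752.
With A = 0.768655 and B = 0.126752: α·A = (1−α)·B, so α = B/(A+B) = 0.126752/0.895407 ≈ 0.142.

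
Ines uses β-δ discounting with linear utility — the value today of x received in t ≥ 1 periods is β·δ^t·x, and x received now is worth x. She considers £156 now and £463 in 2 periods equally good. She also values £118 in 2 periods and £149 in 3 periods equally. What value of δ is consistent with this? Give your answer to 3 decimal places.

The second indifference involves only future payoffs, so β cancels: β·δ^2·118 = β·δ^3·149, giving δ = 118/149 = 0.79195.

δ ≈ 0.792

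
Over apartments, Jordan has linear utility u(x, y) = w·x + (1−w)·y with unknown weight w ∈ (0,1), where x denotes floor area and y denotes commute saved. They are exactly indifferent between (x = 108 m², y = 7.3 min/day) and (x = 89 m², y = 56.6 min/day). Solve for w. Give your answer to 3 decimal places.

Equating utilities: w·108 + (1−w)·7.3 = w·89 + (1−w)·56.6.
w·(108−89) = (1−w)·(56.6−7.3), i.e. w·19 = (1−w)·49.3.
Hence w = 49.3/(19+49.3) = 49.3/68.3 = 0.722.

w = 0.722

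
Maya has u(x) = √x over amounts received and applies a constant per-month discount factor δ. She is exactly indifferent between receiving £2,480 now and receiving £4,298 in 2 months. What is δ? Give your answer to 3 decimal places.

δ ≈ 0.872

Equating discounted utilities: u(2480) = δ^2·u(4298) ⇒ δ^2 = u(2480)/u(4298).
With u(x) = √x: δ^2 = √2480/√4298 = √(2480/4298) = 0.75961.
Hence δ = (0.75961)^(1/2) = 0.87156.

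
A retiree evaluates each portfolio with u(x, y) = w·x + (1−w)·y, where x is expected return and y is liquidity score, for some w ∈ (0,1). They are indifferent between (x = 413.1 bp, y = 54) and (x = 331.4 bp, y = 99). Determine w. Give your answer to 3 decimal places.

Indifference: w·413.1 + (1−w)·54 = w·331.4 + (1−w)·99.
w·(413.1−331.4) = (1−w)·(99−54), i.e. w·81.7 = (1−w)·45.
The marginal rate of substitution is 45/81.7, so w = 45/(81.7+45) = 0.355.

w = 0.355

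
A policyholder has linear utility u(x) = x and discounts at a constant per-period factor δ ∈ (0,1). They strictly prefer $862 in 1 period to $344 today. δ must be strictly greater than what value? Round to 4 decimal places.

Under u(x) = x this choice says 344 < δ·862.
So δ > 344/862 = 0.39907.

δ > 0.3991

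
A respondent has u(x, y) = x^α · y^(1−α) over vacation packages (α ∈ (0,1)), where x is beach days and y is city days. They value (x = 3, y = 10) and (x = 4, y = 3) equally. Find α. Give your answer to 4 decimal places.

α ≈ 0.8071

Indifference: 3^α · 10^(1−α) = 4^α · 3^(1−α).
Taking logs: α·ln 3 + (1−α)·ln 10 = α·ln 4 + (1−α)·ln 3, i.e. α·-0.2876821 = (1−α)·-1.2039728.
Thus α·(-1.4916549) = -1.2039728, so α = -1.2039728/-1.4916549 ≈ 0.8071.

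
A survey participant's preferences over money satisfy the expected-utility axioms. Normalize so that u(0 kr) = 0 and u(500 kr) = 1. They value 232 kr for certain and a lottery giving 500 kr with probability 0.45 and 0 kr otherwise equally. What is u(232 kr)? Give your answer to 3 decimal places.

By the standard-gamble method, u(232 kr) is just the indifference probability on the best outcome: 0.45.

0.450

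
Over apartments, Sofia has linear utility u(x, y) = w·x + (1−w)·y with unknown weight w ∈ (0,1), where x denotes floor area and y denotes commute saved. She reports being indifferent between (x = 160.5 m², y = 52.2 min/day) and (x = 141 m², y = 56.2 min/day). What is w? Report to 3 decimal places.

w = 0.170

Indifference: w·160.5 + (1−w)·52.2 = w·141 + (1−w)·56.2.
Rearranging, 19.5·w − 4·(1−w) = 0.
Hence w = 4/(19.5+4) = 4/23.5 = 0.170.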